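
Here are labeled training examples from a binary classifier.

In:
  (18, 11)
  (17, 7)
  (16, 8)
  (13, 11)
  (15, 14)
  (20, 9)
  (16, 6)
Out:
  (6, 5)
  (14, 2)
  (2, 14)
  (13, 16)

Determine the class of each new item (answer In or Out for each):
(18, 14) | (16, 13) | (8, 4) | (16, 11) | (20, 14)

Every 'In' example satisfies: first > second AND sum ≥ 22. None of the 'Out' examples do.
(18, 14): 18 > 14, 18+14 = 32, fits → In. (16, 13): 16 > 13, 16+13 = 29, fits → In. (8, 4): 8 > 4, 8+4 = 12, lacks this property → Out. (16, 11): 16 > 11, 16+11 = 27, fits → In. (20, 14): 20 > 14, 20+14 = 34, fits → In.

In, In, Out, In, In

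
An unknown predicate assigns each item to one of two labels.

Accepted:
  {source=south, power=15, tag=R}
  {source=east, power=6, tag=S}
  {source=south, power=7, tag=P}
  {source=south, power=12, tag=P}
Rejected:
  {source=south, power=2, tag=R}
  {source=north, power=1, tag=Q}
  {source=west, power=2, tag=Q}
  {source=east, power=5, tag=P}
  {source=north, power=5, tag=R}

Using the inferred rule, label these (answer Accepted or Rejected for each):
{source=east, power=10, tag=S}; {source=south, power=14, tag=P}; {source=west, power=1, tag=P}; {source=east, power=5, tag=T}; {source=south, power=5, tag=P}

Accepted, Accepted, Rejected, Rejected, Rejected

One predicate separates the groups cleanly: power ≥ 6.
{source=east, power=10, tag=S} → power = 10 → Accepted. {source=south, power=14, tag=P} → power = 14 → Accepted. {source=west, power=1, tag=P} → power = 1 → Rejected. {source=east, power=5, tag=T} → power = 5 → Rejected. {source=south, power=5, tag=P} → power = 5 → Rejected.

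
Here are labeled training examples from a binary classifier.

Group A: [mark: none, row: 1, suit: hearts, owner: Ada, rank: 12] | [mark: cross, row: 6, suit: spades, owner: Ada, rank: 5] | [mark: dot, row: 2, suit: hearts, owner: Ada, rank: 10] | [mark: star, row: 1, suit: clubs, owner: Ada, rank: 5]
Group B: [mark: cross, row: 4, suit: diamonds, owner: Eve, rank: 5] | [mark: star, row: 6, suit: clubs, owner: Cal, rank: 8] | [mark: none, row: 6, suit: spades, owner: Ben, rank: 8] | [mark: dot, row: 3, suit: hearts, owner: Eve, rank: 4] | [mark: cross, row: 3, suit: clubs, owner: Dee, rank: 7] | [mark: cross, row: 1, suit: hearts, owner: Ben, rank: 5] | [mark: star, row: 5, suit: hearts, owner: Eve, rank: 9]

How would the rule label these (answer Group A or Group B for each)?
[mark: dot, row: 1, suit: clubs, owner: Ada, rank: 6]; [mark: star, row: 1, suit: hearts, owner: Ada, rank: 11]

Group A, Group A

The distinguishing property — owner is Ada — holds for all the 'Group A' cases and none of the 'Group B' cases.
[mark: dot, row: 1, suit: clubs, owner: Ada, rank: 6]: owner is Ada, fits → Group A.
[mark: star, row: 1, suit: hearts, owner: Ada, rank: 11]: owner is Ada, fits → Group A.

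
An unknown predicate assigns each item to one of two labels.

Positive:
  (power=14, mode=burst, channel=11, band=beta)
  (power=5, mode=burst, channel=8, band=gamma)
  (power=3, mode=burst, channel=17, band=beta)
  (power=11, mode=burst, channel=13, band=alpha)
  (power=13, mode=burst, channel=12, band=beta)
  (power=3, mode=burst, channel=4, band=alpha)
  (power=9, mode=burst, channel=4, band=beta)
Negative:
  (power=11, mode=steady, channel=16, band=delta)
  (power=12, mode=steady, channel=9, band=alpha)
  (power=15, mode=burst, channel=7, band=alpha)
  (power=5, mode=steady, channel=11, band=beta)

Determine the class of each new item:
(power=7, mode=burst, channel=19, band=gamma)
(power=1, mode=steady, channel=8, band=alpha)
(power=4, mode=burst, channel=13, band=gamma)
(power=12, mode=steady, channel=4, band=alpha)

Positive, Negative, Positive, Negative

The rule appears to be: mode is burst AND power ≤ 14.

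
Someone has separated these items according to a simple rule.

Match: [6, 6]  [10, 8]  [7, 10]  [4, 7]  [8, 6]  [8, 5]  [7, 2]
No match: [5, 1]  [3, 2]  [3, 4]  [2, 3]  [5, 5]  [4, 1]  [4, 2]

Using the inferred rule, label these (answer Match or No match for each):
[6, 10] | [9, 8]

Match, Match

The distinguishing property — max ≥ 6 — holds for all the 'Match' cases and none of the 'No match' cases.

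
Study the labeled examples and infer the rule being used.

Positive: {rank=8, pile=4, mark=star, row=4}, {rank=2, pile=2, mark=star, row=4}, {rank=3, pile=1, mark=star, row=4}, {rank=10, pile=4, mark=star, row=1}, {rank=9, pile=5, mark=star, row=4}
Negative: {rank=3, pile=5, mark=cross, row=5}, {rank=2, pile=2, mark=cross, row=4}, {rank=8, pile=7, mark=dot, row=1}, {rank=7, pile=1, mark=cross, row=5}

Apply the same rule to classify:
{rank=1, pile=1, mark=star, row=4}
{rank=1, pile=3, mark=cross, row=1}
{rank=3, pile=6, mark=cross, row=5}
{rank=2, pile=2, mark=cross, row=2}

Positive, Negative, Negative, Negative

The rule appears to be: mark is star.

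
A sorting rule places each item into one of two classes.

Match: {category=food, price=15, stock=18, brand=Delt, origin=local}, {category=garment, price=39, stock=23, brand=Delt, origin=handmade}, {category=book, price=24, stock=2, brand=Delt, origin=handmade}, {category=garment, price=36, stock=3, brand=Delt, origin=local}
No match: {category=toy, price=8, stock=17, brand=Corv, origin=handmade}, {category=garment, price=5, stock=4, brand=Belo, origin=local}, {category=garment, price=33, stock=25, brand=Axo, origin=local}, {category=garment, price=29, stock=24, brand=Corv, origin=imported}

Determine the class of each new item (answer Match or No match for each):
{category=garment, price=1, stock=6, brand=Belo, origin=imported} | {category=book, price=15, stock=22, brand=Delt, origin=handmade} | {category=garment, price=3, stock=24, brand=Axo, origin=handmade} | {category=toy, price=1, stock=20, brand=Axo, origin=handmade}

The classifier is using: brand is Delt.
{category=garment, price=1, stock=6, brand=Belo, origin=imported}: No match (brand is Belo). {category=book, price=15, stock=22, brand=Delt, origin=handmade}: Match (brand is Delt). {category=garment, price=3, stock=24, brand=Axo, origin=handmade}: No match (brand is Axo). {category=toy, price=1, stock=20, brand=Axo, origin=handmade}: No match (brand is Axo).

No match, Match, No match, No match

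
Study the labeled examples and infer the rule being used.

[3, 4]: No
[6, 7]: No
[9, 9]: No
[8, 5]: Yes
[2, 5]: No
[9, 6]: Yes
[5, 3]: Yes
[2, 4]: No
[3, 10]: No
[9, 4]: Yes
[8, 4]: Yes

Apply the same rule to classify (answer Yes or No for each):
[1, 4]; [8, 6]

No, Yes

The classifier is using: first > second.
[1, 4] — 1 < 4, hence No. [8, 6] — 8 > 6, hence Yes.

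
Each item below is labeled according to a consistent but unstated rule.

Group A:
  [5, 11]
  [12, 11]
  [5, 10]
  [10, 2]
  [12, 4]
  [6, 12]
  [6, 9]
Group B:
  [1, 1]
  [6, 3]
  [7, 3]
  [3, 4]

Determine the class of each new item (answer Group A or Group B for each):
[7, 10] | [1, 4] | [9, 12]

Group A, Group B, Group A

Rule: sum ≥ 12. This holds for each 'Group A' example and fails for each 'Group B' one.
[7, 10]: Group A (7+10 = 17).
[1, 4]: Group B (1+4 = 5).
[9, 12]: Group A (9+12 = 21).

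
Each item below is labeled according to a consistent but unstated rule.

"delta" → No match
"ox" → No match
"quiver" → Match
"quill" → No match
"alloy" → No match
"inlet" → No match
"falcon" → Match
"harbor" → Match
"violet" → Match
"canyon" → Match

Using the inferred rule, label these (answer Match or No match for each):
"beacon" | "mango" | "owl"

Match, No match, No match

Comparing the two groups points to one rule — length 6.
"beacon": length 6 — checks out, so Match. "mango": length 5 — does not pass, so No match. "owl": length 3 — does not pass, so No match.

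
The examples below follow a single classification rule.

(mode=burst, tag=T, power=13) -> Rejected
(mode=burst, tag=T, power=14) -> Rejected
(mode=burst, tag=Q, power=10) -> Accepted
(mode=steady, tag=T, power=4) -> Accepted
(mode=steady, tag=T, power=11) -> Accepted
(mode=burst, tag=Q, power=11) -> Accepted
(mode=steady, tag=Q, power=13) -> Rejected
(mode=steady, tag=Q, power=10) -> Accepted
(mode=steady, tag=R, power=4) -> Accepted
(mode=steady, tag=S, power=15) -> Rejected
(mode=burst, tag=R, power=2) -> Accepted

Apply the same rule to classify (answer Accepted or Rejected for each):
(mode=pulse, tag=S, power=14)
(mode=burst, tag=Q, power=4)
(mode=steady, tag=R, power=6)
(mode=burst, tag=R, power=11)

The pattern is that an item is 'Accepted' exactly when: power ≤ 11.
(mode=pulse, tag=S, power=14): power = 14 — doesn't qualify, so Rejected. (mode=burst, tag=Q, power=4): power = 4 — matches, so Accepted. (mode=steady, tag=R, power=6): power = 6 — matches, so Accepted. (mode=burst, tag=R, power=11): power = 11 — matches, so Accepted.

Rejected, Accepted, Accepted, Accepted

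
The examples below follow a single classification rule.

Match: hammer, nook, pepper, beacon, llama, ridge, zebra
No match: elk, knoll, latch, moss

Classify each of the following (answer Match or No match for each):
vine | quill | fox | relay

Rule: has ≥ 2 vowels. This holds for each 'Match' example and fails for each 'No match' one.

Match, Match, No match, Match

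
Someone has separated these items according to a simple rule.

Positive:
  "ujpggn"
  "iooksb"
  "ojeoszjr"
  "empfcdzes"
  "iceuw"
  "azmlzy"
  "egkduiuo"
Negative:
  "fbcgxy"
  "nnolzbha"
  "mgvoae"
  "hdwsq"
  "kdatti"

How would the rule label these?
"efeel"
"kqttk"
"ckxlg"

Positive, Negative, Negative

All 'Positive' examples share one property — starts with a vowel — and every 'Negative' example lacks it.
"efeel": starts with 'e' — matches, so Positive.
"kqttk": starts with 'k' — fails the rule, so Negative.
"ckxlg": starts with 'c' — fails the rule, so Negative.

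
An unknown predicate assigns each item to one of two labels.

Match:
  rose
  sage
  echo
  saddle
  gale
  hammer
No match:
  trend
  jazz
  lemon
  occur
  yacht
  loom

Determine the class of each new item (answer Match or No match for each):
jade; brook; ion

Match, No match, No match

The classifier is using: even length AND contains 'e'.
jade: length 4, has 'e', checks out → Match.
brook: length 5, no 'e', doesn't match → No match.
ion: length 3, no 'e', doesn't match → No match.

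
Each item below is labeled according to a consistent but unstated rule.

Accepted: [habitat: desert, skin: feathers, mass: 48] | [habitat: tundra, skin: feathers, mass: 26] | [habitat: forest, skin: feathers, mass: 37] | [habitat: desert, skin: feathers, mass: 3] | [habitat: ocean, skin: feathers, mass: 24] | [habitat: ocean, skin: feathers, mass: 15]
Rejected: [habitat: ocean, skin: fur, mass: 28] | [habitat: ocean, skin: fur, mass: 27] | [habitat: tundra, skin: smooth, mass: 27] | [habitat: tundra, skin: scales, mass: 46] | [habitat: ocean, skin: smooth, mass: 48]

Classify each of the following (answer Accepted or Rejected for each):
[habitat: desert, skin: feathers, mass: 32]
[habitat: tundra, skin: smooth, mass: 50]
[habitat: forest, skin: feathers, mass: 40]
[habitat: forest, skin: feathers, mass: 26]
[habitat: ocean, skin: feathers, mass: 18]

A rule that fits every label: skin is feathers — true of each 'Accepted' example, false of each 'Rejected' one.
Accepted: [habitat: desert, skin: feathers, mass: 32], since skin is feathers.
Rejected: [habitat: tundra, skin: smooth, mass: 50], since skin is smooth.
Accepted: [habitat: forest, skin: feathers, mass: 40], since skin is feathers.
Accepted: [habitat: forest, skin: feathers, mass: 26], since skin is feathers.
Accepted: [habitat: ocean, skin: feathers, mass: 18], since skin is feathers.

Accepted, Rejected, Accepted, Accepted, Accepted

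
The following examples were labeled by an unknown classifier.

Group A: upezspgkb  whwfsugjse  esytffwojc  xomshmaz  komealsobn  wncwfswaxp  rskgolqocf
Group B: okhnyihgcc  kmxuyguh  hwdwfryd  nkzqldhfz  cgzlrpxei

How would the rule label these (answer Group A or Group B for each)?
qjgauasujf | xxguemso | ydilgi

Group A, Group A, Group B

Rule: contains 's'. This holds for each 'Group A' example and fails for each 'Group B' one.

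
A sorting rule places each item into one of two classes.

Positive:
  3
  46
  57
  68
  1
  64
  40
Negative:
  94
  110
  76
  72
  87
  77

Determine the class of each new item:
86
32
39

The simplest hypothesis consistent with all the labels is: at most 68.

Negative, Positive, Positive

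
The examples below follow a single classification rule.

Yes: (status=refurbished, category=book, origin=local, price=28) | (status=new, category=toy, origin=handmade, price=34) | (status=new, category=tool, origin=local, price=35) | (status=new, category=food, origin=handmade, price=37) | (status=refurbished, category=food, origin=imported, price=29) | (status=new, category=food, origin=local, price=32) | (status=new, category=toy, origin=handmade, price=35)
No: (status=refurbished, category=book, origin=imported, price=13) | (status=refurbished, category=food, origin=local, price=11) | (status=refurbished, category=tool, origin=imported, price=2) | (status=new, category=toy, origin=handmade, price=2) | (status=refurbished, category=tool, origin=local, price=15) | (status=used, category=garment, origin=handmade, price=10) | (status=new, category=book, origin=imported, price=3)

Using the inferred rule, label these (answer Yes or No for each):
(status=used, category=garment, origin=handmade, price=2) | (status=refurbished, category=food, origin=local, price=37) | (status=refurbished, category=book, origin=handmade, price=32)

The rule appears to be: price ≥ 28.
(status=used, category=garment, origin=handmade, price=2) — price = 2, hence No.
(status=refurbished, category=food, origin=local, price=37) — price = 37, hence Yes.
(status=refurbished, category=book, origin=handmade, price=32) — price = 32, hence Yes.

No, Yes, Yes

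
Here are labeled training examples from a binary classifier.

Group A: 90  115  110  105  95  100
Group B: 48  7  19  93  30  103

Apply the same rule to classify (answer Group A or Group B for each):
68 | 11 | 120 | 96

'Group A' ⟺ multiple of 5 AND at least 48.
68: 68 = 5·13 + 3, 68 ≥ 48, fails the rule → Group B. 11: 11 = 5·2 + 1, 11 < 48, fails the rule → Group B. 120: 120 = 5·24, 120 ≥ 48, satisfies this → Group A. 96: 96 = 5·19 + 1, 96 ≥ 48, fails the rule → Group B.

Group B, Group B, Group A, Group B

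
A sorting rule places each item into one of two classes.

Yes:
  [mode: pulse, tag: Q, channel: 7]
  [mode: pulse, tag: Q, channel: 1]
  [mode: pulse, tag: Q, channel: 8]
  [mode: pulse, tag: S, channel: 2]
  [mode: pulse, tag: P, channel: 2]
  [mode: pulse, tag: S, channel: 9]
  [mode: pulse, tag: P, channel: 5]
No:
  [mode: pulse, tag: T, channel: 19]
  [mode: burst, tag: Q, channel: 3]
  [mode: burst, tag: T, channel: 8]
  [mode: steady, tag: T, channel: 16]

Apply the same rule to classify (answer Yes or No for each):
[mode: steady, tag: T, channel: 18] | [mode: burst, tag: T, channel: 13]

The distinguishing property — mode is pulse AND channel ≤ 9 — holds for all the 'Yes' cases and none of the 'No' cases.

No, No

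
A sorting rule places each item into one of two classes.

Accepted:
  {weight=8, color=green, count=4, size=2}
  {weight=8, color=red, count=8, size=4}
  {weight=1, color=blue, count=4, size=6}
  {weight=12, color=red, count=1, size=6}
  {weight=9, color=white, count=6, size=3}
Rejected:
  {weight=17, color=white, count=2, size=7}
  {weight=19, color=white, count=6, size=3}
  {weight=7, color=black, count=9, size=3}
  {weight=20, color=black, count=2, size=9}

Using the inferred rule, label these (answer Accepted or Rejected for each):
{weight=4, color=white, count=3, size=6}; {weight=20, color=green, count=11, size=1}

The classifier is using: weight ≤ 12 AND count ≤ 8.
{weight=4, color=white, count=3, size=6} → weight = 4, count = 3 → Accepted.
{weight=20, color=green, count=11, size=1} → weight = 20, count = 11 → Rejected.

Accepted, Rejected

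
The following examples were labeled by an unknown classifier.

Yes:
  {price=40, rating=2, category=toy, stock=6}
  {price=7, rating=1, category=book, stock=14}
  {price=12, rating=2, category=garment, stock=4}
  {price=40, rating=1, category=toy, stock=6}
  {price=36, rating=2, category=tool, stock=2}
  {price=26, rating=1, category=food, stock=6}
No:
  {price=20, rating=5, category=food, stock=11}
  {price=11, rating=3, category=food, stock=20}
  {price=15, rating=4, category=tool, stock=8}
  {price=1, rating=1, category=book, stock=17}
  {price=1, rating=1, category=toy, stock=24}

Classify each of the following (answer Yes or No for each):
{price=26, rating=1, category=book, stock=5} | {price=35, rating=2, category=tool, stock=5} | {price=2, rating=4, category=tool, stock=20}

Yes, Yes, No

Every 'Yes' example satisfies: rating ≤ 2 AND price ≥ 7. None of the 'No' examples do.
{price=26, rating=1, category=book, stock=5}: rating = 1, price = 26 — satisfies this, so Yes. {price=35, rating=2, category=tool, stock=5}: rating = 2, price = 35 — satisfies this, so Yes. {price=2, rating=4, category=tool, stock=20}: rating = 4, price = 2 — does not pass, so No.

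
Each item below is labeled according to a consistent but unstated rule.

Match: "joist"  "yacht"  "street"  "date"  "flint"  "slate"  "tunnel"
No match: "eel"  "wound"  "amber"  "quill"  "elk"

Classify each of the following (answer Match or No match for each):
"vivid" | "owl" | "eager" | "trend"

The distinguishing property — contains 't' — holds for all the 'Match' cases and none of the 'No match' cases.
"vivid" → no 't' → No match.
"owl" → no 't' → No match.
"eager" → no 't' → No match.
"trend" → has 't' → Match.

No match, No match, No match, Match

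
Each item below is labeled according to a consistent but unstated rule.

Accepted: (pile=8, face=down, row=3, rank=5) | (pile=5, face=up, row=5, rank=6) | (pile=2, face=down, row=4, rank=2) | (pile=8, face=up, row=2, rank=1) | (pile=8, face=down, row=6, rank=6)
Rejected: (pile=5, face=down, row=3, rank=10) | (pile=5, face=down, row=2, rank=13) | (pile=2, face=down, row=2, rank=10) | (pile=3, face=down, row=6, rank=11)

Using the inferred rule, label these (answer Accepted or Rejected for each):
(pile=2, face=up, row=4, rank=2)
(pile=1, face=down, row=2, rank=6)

The simplest hypothesis consistent with all the labels is: rank ≤ 6.
(pile=2, face=up, row=4, rank=2): Accepted (rank = 2). (pile=1, face=down, row=2, rank=6): Accepted (rank = 6).

Accepted, Accepted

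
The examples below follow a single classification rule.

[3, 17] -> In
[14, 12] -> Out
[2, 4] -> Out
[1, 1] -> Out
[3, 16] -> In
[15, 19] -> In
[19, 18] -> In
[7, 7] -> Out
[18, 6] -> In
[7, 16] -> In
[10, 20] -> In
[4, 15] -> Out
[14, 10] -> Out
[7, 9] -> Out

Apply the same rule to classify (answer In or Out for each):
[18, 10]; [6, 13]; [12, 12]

In, Out, Out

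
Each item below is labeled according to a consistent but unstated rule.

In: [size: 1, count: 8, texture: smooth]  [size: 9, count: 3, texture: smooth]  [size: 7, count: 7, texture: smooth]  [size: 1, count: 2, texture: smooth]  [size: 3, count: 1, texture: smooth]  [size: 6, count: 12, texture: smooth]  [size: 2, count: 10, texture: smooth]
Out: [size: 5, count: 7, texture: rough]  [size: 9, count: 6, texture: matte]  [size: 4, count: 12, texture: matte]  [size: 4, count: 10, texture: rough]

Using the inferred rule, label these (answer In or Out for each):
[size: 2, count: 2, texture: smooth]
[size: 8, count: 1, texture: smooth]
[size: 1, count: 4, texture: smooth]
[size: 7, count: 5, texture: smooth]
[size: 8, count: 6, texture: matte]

The simplest hypothesis consistent with all the labels is: texture is smooth.
[size: 2, count: 2, texture: smooth]: In (texture is smooth).
[size: 8, count: 1, texture: smooth]: In (texture is smooth).
[size: 1, count: 4, texture: smooth]: In (texture is smooth).
[size: 7, count: 5, texture: smooth]: In (texture is smooth).
[size: 8, count: 6, texture: matte]: Out (texture is matte).

In, In, In, In, Out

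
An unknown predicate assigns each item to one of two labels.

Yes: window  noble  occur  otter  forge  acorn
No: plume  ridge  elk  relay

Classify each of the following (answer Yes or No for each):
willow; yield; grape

Yes, No, No

One predicate separates the groups cleanly: contains 'o'.
willow: Yes (has 'o').
yield: No (no 'o').
grape: No (no 'o').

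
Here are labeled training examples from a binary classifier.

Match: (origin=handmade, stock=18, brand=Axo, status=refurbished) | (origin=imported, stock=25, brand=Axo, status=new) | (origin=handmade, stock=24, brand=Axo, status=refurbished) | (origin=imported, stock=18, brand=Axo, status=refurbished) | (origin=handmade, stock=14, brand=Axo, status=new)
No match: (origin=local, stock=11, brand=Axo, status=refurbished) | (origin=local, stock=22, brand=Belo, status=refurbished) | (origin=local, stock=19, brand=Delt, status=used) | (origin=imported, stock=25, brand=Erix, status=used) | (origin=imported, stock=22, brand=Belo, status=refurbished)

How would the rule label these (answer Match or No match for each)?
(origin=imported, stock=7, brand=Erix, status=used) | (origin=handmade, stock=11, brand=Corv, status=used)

The rule appears to be: brand is Axo AND stock ≥ 14.

No match, No match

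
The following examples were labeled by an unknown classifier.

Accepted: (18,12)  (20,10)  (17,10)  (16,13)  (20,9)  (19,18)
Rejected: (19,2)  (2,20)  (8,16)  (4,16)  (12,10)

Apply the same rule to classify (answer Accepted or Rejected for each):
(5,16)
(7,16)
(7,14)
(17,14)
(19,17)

Rejected, Rejected, Rejected, Accepted, Accepted

'Accepted' ⟺ sum ≥ 27.
(5,16): 5+16 = 21 — does not fit, so Rejected. (7,16): 7+16 = 23 — does not fit, so Rejected. (7,14): 7+14 = 21 — does not fit, so Rejected. (17,14): 17+14 = 31 — qualifies, so Accepted. (19,17): 19+17 = 36 — qualifies, so Accepted.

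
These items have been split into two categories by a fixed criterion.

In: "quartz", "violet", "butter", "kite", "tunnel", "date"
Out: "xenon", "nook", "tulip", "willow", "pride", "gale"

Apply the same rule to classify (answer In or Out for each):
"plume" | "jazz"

The pattern is that an item is 'In' exactly when: even length AND contains 't'.

Out, Out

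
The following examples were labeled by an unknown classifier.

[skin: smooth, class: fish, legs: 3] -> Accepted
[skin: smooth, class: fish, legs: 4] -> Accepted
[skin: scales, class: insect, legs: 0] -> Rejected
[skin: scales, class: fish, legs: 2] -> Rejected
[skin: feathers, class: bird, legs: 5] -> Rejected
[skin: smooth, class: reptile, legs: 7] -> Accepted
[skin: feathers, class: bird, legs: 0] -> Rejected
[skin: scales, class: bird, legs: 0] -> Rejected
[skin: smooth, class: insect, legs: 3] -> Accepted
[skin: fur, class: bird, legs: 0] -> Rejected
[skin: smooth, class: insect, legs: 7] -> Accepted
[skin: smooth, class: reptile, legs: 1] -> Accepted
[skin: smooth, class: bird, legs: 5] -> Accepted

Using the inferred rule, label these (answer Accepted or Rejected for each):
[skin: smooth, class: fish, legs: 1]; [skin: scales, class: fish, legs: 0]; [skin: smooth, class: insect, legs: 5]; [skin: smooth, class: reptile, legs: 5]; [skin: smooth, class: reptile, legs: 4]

Comparing the two groups points to one rule — skin is smooth.
[skin: smooth, class: fish, legs: 1] → skin is smooth → Accepted. [skin: scales, class: fish, legs: 0] → skin is scales → Rejected. [skin: smooth, class: insect, legs: 5] → skin is smooth → Accepted. [skin: smooth, class: reptile, legs: 5] → skin is smooth → Accepted. [skin: smooth, class: reptile, legs: 4] → skin is smooth → Accepted.

Accepted, Rejected, Accepted, Accepted, Accepted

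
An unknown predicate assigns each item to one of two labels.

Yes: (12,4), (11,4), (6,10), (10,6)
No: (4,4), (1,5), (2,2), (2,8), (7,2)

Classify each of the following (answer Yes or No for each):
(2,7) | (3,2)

No, No

The rule appears to be: sum ≥ 15.
(2,7) — 2+7 = 9, hence No. (3,2) — 3+2 = 5, hence No.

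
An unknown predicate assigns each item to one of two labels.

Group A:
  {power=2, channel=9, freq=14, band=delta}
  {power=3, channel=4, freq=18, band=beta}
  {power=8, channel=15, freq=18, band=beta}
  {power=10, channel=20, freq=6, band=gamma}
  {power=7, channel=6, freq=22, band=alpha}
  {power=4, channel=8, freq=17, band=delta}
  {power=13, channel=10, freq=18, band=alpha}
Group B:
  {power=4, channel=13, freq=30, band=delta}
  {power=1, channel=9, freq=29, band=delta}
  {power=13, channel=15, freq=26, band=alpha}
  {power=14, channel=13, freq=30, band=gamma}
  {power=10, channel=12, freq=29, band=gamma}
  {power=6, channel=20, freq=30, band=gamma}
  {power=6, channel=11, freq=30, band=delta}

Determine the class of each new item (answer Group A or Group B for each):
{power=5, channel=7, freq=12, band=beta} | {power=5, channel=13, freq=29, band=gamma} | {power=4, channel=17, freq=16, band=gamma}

Group A, Group B, Group A

The classifier is using: freq ≤ 22.
{power=5, channel=7, freq=12, band=beta} — freq = 12, hence Group A.
{power=5, channel=13, freq=29, band=gamma} — freq = 29, hence Group B.
{power=4, channel=17, freq=16, band=gamma} — freq = 16, hence Group A.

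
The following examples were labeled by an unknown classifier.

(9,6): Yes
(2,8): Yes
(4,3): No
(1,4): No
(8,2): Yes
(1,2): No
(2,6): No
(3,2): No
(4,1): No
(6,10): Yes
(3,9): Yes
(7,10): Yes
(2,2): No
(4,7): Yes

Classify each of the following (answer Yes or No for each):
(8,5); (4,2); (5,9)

The pattern is that an item is 'Yes' exactly when: sum ≥ 10.
(8,5) → 8+5 = 13 → Yes. (4,2) → 4+2 = 6 → No. (5,9) → 5+9 = 14 → Yes.

Yes, No, Yes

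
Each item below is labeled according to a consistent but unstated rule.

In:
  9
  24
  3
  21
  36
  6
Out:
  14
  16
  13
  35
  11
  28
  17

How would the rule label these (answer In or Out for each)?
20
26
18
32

Out, Out, In, Out

Every 'In' example satisfies: multiple of 3. None of the 'Out' examples do.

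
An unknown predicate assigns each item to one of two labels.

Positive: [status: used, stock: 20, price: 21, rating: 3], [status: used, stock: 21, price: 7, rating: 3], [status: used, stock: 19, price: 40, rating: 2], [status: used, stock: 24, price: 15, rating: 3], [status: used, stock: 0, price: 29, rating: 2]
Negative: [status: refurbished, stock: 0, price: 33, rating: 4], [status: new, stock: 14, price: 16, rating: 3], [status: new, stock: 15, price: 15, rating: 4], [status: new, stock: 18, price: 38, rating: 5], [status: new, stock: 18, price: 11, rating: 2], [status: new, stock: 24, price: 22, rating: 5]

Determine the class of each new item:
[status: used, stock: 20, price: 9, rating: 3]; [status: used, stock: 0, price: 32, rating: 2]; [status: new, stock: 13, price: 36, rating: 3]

Comparing the two groups points to one rule — status is used.
[status: used, stock: 20, price: 9, rating: 3] → status is used → Positive.
[status: used, stock: 0, price: 32, rating: 2] → status is used → Positive.
[status: new, stock: 13, price: 36, rating: 3] → status is new → Negative.

Positive, Positive, Negative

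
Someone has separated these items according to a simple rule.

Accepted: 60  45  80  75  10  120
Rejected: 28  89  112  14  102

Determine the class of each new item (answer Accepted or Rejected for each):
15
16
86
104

The rule appears to be: multiple of 5.
Accepted: 15, since 15 = 5·3. Rejected: 16, since 16 = 5·3 + 1. Rejected: 86, since 86 = 5·17 + 1. Rejected: 104, since 104 = 5·20 + 4.

Accepted, Rejected, Rejected, Rejected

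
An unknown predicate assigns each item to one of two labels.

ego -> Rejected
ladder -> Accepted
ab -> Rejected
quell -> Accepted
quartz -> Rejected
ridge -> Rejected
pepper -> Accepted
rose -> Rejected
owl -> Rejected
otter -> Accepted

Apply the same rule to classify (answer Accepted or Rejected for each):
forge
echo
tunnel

A rule that fits every label: has a double letter — true of each 'Accepted' example, false of each 'Rejected' one.
forge: no doubled letter — does not satisfy this, so Rejected. echo: no doubled letter — does not satisfy this, so Rejected. tunnel: 'nn' doubled — passes, so Accepted.

Rejected, Rejected, Accepted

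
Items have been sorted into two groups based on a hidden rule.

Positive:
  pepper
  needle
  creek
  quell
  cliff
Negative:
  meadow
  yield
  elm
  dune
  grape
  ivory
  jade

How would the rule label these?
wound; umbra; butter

Negative, Negative, Positive

The simplest hypothesis consistent with all the labels is: has a double letter.
Negative: wound, since no doubled letter. Negative: umbra, since no doubled letter. Positive: butter, since 'tt' doubled.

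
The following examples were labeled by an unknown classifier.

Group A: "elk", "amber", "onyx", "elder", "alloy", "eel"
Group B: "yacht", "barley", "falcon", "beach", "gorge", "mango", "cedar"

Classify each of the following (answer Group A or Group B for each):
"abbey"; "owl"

The simplest hypothesis consistent with all the labels is: starts with a vowel.
"abbey": starts with 'a' — has this property, so Group A.
"owl": starts with 'o' — has this property, so Group A.

Group A, Group A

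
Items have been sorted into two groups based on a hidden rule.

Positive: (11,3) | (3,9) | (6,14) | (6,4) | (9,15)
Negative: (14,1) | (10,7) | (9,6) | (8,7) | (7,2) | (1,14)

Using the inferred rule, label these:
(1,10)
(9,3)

Negative, Positive

The rule appears to be: sum is even.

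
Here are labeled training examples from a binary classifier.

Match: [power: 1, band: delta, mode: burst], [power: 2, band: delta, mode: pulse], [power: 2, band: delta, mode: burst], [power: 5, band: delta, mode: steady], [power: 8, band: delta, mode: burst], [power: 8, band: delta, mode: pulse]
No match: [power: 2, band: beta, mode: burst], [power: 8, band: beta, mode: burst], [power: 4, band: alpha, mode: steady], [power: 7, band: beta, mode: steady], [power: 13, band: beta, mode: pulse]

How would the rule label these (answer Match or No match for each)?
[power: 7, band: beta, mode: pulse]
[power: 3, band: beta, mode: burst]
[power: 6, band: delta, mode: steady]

No match, No match, Match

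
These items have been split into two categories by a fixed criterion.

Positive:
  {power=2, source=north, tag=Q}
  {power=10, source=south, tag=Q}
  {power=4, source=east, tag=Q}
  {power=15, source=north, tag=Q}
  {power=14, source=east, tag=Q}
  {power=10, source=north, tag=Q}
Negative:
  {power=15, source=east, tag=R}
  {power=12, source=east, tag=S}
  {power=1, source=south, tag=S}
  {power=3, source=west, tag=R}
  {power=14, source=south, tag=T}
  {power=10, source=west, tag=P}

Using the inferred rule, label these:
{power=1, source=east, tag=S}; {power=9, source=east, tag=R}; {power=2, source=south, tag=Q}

Negative, Negative, Positive

The pattern is that an item is 'Positive' exactly when: tag is Q.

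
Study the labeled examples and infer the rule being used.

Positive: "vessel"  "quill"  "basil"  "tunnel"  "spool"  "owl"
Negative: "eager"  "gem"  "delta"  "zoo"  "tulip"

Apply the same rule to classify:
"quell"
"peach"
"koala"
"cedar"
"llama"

One predicate separates the groups cleanly: ends with 'l'.
"quell": ends with 'l' — checks out, so Positive.
"peach": ends with 'h' — doesn't qualify, so Negative.
"koala": ends with 'a' — doesn't qualify, so Negative.
"cedar": ends with 'r' — doesn't qualify, so Negative.
"llama": ends with 'a' — doesn't qualify, so Negative.

Positive, Negative, Negative, Negative, Negative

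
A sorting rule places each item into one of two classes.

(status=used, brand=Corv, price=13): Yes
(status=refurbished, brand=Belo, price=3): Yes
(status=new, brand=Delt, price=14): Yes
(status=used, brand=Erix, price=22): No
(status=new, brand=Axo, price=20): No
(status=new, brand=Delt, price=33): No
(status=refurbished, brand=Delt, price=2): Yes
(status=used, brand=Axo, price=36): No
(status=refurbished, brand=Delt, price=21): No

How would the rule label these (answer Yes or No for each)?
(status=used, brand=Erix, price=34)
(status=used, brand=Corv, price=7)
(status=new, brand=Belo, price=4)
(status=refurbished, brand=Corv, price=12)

The distinguishing property — price ≤ 14 — holds for all the 'Yes' cases and none of the 'No' cases.

No, Yes, Yes, Yes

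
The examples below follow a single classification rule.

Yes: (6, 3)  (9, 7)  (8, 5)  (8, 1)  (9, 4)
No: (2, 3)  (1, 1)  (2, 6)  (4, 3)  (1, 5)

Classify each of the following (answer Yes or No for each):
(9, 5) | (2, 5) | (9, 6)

Yes, No, Yes

One predicate separates the groups cleanly: sum ≥ 9.
(9, 5): 9+5 = 14 — passes, so Yes.
(2, 5): 2+5 = 7 — does not satisfy this, so No.
(9, 6): 9+6 = 15 — passes, so Yes.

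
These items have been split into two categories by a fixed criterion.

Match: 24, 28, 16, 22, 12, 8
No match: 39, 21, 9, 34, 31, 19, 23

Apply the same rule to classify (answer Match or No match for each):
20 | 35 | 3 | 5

Match, No match, No match, No match

All 'Match' examples share one property — even AND at most 28 — and every 'No match' example lacks it.
20: 20 is even, 20 ≤ 28, matches → Match. 35: 35 is odd, 35 > 28, does not fit → No match. 3: 3 is odd, 3 ≤ 28, does not fit → No match. 5: 5 is odd, 5 ≤ 28, does not fit → No match.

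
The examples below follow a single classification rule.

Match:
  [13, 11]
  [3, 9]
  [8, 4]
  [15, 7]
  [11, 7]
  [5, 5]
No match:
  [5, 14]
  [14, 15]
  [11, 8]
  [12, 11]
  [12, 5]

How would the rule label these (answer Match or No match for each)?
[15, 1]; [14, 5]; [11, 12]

Match, No match, No match

Checking candidate rules against both groups, what survives is: sum is even.
[15, 1] → 15+1 = 16 → Match.
[14, 5] → 14+5 = 19 → No match.
[11, 12] → 11+12 = 23 → No match.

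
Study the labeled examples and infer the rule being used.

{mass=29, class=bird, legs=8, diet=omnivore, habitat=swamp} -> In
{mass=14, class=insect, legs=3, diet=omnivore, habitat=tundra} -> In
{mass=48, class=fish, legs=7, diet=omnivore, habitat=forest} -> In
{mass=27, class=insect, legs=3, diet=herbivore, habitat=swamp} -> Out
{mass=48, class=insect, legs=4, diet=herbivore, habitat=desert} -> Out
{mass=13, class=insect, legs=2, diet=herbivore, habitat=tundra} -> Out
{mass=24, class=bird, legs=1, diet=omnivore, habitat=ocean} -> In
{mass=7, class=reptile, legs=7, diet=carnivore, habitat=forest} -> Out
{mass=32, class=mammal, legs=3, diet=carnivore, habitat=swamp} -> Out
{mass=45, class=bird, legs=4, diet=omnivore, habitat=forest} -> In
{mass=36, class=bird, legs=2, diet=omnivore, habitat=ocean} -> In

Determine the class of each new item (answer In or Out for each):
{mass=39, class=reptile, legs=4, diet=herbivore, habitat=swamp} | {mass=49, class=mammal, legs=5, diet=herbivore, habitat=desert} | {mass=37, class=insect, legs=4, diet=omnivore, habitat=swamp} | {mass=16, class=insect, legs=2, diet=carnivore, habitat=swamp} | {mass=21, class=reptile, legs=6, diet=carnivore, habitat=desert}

The pattern is that an item is 'In' exactly when: diet is omnivore.
Out: {mass=39, class=reptile, legs=4, diet=herbivore, habitat=swamp}, since diet is herbivore. Out: {mass=49, class=mammal, legs=5, diet=herbivore, habitat=desert}, since diet is herbivore. In: {mass=37, class=insect, legs=4, diet=omnivore, habitat=swamp}, since diet is omnivore. Out: {mass=16, class=insect, legs=2, diet=carnivore, habitat=swamp}, since diet is carnivore. Out: {mass=21, class=reptile, legs=6, diet=carnivore, habitat=desert}, since diet is carnivore.

Out, Out, In, Out, Out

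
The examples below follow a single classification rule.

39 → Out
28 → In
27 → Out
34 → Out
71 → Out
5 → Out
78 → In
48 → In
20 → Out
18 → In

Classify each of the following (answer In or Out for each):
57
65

Out, Out

The common property of the 'In' items is: ends in digit 8. No 'Out' item has it.
57 → last digit 7 → Out. 65 → last digit 5 → Out.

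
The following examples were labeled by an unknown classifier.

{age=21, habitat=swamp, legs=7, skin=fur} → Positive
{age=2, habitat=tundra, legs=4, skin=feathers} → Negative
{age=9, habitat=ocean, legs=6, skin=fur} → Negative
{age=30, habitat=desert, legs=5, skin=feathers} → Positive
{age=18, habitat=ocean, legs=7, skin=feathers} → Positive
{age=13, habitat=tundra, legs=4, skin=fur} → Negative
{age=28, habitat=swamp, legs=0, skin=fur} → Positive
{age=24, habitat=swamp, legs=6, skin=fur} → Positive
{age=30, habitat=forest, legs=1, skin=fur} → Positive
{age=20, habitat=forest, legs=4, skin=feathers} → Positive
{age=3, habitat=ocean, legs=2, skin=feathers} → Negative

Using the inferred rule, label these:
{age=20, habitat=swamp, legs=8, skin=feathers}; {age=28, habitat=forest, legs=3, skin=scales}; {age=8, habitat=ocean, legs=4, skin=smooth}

The pattern is that an item is 'Positive' exactly when: age ≥ 18.
{age=20, habitat=swamp, legs=8, skin=feathers} — age = 20, hence Positive. {age=28, habitat=forest, legs=3, skin=scales} — age = 28, hence Positive. {age=8, habitat=ocean, legs=4, skin=smooth} — age = 8, hence Negative.

Positive, Positive, Negative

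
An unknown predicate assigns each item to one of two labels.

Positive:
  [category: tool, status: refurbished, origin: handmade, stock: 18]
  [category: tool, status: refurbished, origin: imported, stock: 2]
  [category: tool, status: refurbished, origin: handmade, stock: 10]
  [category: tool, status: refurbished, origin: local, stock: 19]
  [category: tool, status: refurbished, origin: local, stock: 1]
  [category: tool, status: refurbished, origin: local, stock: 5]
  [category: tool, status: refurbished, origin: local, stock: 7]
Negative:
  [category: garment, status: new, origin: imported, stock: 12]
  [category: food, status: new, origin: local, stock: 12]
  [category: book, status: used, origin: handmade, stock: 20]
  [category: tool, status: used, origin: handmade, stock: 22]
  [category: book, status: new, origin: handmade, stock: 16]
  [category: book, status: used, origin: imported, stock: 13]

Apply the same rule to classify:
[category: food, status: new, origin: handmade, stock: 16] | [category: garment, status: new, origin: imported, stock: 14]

Negative, Negative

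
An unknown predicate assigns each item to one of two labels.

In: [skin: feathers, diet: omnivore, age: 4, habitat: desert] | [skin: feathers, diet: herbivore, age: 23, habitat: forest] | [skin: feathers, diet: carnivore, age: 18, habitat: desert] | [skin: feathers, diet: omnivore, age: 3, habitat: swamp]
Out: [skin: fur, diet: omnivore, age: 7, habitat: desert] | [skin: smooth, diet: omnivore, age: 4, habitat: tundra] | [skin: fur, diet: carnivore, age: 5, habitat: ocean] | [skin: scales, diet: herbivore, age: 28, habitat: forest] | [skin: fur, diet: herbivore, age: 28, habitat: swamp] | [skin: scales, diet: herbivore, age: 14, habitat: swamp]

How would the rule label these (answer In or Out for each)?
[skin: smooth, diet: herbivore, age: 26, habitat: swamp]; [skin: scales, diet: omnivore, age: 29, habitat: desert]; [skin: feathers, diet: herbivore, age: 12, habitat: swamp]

Out, Out, In

Looking at the examples, the only property every 'In' case has and every 'Out' case lacks is: skin is feathers.
[skin: smooth, diet: herbivore, age: 26, habitat: swamp]: skin is smooth, fails the rule → Out. [skin: scales, diet: omnivore, age: 29, habitat: desert]: skin is scales, fails the rule → Out. [skin: feathers, diet: herbivore, age: 12, habitat: swamp]: skin is feathers, meets the rule → In.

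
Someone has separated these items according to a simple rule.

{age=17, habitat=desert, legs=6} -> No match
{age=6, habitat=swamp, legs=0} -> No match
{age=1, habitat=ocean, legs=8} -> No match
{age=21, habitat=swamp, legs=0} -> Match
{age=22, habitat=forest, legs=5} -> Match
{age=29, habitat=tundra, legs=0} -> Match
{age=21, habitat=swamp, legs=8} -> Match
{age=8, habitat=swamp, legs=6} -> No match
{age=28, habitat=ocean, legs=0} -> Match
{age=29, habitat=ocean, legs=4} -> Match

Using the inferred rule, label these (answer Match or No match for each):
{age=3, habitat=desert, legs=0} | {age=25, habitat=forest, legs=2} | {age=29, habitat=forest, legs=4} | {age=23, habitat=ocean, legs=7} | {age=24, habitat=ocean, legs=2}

Every 'Match' example satisfies: age ≥ 21. None of the 'No match' examples do.
No match: {age=3, habitat=desert, legs=0}, since age = 3. Match: {age=25, habitat=forest, legs=2}, since age = 25. Match: {age=29, habitat=forest, legs=4}, since age = 29. Match: {age=23, habitat=ocean, legs=7}, since age = 23. Match: {age=24, habitat=ocean, legs=2}, since age = 24.

No match, Match, Match, Match, Match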